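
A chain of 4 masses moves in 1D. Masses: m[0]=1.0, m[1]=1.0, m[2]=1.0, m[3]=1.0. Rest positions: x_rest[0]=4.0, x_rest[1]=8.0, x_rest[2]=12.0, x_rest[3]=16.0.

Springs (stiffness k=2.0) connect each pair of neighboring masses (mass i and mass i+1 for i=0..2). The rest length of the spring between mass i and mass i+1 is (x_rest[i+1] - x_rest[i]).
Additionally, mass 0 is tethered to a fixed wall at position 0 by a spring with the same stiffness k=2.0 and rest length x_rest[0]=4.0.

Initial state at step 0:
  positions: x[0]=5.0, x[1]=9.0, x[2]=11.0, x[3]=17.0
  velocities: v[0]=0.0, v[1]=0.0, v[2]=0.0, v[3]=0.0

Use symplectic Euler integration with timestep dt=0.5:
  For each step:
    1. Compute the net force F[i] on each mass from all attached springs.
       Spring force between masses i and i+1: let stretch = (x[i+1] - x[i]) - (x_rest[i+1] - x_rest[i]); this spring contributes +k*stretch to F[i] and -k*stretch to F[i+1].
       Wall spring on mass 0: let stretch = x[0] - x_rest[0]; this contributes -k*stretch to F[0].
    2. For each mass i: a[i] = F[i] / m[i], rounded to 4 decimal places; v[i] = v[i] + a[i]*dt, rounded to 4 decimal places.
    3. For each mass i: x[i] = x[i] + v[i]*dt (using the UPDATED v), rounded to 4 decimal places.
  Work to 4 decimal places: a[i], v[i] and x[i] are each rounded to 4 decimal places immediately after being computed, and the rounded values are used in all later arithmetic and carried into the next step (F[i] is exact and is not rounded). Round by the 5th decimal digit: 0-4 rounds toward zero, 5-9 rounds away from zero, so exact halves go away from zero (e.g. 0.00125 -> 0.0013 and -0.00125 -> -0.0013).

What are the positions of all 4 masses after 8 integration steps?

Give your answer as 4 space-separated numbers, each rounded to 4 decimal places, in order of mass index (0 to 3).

Answer: 2.6211 9.4532 11.9454 15.0157

Derivation:
Step 0: x=[5.0000 9.0000 11.0000 17.0000] v=[0.0000 0.0000 0.0000 0.0000]
Step 1: x=[4.5000 8.0000 13.0000 16.0000] v=[-1.0000 -2.0000 4.0000 -2.0000]
Step 2: x=[3.5000 7.7500 14.0000 15.5000] v=[-2.0000 -0.5000 2.0000 -1.0000]
Step 3: x=[2.8750 8.5000 12.6250 16.2500] v=[-1.2500 1.5000 -2.7500 1.5000]
Step 4: x=[3.6250 8.5000 11.0000 17.1875] v=[1.5000 0.0000 -3.2500 1.8750]
Step 5: x=[5.0000 7.3125 11.2188 17.0313] v=[2.7500 -2.3750 0.4375 -0.3125]
Step 6: x=[5.0313 6.9219 12.3907 15.9688] v=[0.0625 -0.7812 2.3437 -2.1250]
Step 7: x=[3.4922 8.3204 12.6172 15.1173] v=[-3.0782 2.7970 0.4530 -1.7031]
Step 8: x=[2.6211 9.4532 11.9454 15.0157] v=[-1.7422 2.2656 -1.3437 -0.2032]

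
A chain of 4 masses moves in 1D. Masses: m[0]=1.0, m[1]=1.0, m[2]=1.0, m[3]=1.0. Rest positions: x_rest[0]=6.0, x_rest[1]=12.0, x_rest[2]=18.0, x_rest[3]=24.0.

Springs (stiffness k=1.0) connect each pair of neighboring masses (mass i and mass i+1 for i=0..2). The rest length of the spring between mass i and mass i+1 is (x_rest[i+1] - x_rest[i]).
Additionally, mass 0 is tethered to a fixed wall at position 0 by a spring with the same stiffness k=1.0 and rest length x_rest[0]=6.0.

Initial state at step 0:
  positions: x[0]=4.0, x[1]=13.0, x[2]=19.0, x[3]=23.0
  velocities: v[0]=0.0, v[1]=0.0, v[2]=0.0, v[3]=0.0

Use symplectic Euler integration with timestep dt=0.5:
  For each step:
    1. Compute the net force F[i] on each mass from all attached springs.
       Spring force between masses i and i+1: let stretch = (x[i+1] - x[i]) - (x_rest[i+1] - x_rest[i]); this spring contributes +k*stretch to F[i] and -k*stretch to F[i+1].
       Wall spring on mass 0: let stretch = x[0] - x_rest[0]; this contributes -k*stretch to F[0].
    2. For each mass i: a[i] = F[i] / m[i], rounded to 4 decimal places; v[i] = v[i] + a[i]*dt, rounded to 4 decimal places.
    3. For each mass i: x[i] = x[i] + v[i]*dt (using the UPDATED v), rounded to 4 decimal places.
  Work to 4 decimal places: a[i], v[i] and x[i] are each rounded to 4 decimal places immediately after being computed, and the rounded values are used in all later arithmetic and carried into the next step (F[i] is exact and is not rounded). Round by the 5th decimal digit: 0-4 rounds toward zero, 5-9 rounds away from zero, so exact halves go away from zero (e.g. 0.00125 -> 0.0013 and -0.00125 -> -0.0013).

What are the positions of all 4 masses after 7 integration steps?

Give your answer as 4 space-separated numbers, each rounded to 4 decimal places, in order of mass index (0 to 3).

Answer: 4.1474 12.8307 19.2290 22.9781

Derivation:
Step 0: x=[4.0000 13.0000 19.0000 23.0000] v=[0.0000 0.0000 0.0000 0.0000]
Step 1: x=[5.2500 12.2500 18.5000 23.5000] v=[2.5000 -1.5000 -1.0000 1.0000]
Step 2: x=[6.9375 11.3125 17.6875 24.2500] v=[3.3750 -1.8750 -1.6250 1.5000]
Step 3: x=[7.9844 10.8750 16.9219 24.8594] v=[2.0938 -0.8750 -1.5313 1.2188]
Step 4: x=[7.7579 11.2266 16.6289 24.9845] v=[-0.4531 0.7032 -0.5860 0.2501]
Step 5: x=[6.4591 12.0616 17.0743 24.5207] v=[-2.5977 1.6700 0.8907 -0.9277]
Step 6: x=[4.9461 12.7492 18.1281 23.6953] v=[-3.0260 1.3751 2.1076 -1.6509]
Step 7: x=[4.1474 12.8307 19.2290 22.9781] v=[-1.5975 0.1630 2.2018 -1.4345]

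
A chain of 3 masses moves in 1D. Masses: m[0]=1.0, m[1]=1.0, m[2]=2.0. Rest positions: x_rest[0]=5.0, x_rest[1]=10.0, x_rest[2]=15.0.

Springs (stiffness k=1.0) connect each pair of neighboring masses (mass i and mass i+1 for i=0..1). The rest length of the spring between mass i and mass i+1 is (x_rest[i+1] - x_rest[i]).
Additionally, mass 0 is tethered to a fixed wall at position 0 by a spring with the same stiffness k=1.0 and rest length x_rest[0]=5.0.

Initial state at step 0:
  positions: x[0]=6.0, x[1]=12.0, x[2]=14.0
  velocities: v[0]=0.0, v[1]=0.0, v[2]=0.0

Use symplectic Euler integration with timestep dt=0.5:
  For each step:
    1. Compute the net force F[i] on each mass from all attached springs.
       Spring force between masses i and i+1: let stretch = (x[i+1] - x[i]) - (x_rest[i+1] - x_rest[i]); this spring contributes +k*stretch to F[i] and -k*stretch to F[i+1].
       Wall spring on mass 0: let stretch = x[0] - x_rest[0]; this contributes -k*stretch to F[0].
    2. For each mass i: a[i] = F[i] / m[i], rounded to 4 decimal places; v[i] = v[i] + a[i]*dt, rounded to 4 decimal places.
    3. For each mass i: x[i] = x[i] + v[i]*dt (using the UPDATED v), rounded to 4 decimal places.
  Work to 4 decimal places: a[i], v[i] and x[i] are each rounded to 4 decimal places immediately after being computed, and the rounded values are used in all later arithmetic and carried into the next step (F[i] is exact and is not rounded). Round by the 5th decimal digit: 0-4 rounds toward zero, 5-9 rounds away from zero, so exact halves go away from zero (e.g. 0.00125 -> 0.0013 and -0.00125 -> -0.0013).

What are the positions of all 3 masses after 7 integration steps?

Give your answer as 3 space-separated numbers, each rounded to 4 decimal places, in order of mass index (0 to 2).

Answer: 3.5896 10.1922 15.1971

Derivation:
Step 0: x=[6.0000 12.0000 14.0000] v=[0.0000 0.0000 0.0000]
Step 1: x=[6.0000 11.0000 14.3750] v=[0.0000 -2.0000 0.7500]
Step 2: x=[5.7500 9.5938 14.9532] v=[-0.5000 -2.8125 1.1563]
Step 3: x=[5.0235 8.5665 15.4865] v=[-1.4531 -2.0547 1.0665]
Step 4: x=[3.9268 8.3834 15.7798] v=[-2.1934 -0.3662 0.5865]
Step 5: x=[2.9626 8.9353 15.7735] v=[-1.9285 1.1037 -0.0126]
Step 6: x=[2.7509 9.7036 15.5374] v=[-0.4235 1.5365 -0.4722]
Step 7: x=[3.5896 10.1922 15.1971] v=[1.6774 0.9771 -0.6807]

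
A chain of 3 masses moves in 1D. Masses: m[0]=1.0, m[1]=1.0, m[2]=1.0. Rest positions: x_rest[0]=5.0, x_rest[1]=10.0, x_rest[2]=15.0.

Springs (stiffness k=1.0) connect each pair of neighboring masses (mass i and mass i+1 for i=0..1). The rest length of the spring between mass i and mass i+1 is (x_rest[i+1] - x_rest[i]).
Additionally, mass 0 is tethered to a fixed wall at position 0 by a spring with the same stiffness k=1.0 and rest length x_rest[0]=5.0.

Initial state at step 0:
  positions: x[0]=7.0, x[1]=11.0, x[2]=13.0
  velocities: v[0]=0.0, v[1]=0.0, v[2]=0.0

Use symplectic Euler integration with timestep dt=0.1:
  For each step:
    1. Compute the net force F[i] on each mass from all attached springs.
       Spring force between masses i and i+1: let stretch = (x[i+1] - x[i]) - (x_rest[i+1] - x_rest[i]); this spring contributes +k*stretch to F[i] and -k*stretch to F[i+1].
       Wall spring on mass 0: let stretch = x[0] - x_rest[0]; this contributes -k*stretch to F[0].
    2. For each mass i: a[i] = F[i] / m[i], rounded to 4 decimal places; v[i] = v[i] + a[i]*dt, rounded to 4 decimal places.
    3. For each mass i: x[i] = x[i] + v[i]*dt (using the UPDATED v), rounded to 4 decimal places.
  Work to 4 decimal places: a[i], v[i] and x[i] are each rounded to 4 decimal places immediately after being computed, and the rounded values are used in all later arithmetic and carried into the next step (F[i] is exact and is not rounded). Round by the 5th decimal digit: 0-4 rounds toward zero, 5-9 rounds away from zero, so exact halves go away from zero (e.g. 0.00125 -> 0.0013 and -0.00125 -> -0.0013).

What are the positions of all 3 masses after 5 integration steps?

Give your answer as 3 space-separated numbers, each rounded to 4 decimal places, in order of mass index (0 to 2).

Answer: 6.5639 10.7137 13.4328

Derivation:
Step 0: x=[7.0000 11.0000 13.0000] v=[0.0000 0.0000 0.0000]
Step 1: x=[6.9700 10.9800 13.0300] v=[-0.3000 -0.2000 0.3000]
Step 2: x=[6.9104 10.9404 13.0895] v=[-0.5960 -0.3960 0.5950]
Step 3: x=[6.8220 10.8820 13.1775] v=[-0.8840 -0.5841 0.8801]
Step 4: x=[6.7060 10.8059 13.2926] v=[-1.1602 -0.7606 1.1506]
Step 5: x=[6.5639 10.7137 13.4328] v=[-1.4208 -0.9219 1.4019]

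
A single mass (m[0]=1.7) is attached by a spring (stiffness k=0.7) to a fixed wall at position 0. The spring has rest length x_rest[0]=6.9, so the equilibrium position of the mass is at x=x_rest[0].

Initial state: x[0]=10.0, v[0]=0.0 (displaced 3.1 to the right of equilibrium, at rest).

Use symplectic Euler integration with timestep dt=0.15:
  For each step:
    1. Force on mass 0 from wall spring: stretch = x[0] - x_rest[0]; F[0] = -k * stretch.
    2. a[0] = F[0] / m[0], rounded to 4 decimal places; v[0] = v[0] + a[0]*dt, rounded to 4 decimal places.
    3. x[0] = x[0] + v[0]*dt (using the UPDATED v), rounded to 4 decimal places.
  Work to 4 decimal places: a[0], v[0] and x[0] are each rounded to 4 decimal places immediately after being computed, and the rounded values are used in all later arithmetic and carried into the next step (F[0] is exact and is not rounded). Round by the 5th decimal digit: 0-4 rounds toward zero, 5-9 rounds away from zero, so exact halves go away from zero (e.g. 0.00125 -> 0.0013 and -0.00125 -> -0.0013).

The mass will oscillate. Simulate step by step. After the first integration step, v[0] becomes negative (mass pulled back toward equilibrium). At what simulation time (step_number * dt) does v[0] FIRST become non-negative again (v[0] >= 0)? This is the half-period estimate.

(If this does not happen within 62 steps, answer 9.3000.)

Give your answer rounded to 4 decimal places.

Answer: 4.9500

Derivation:
Step 0: x=[10.0000] v=[0.0000]
Step 1: x=[9.9713] v=[-0.1915]
Step 2: x=[9.9141] v=[-0.3812]
Step 3: x=[9.8290] v=[-0.5674]
Step 4: x=[9.7168] v=[-0.7483]
Step 5: x=[9.5785] v=[-0.9223]
Step 6: x=[9.4153] v=[-1.0877]
Step 7: x=[9.2288] v=[-1.2431]
Step 8: x=[9.0208] v=[-1.3869]
Step 9: x=[8.7931] v=[-1.5179]
Step 10: x=[8.5479] v=[-1.6348]
Step 11: x=[8.2874] v=[-1.7366]
Step 12: x=[8.0141] v=[-1.8223]
Step 13: x=[7.7304] v=[-1.8911]
Step 14: x=[7.4390] v=[-1.9424]
Step 15: x=[7.1426] v=[-1.9757]
Step 16: x=[6.8440] v=[-1.9907]
Step 17: x=[6.5459] v=[-1.9872]
Step 18: x=[6.2511] v=[-1.9653]
Step 19: x=[5.9623] v=[-1.9252]
Step 20: x=[5.6822] v=[-1.8673]
Step 21: x=[5.4134] v=[-1.7921]
Step 22: x=[5.1584] v=[-1.7003]
Step 23: x=[4.9195] v=[-1.5927]
Step 24: x=[4.6989] v=[-1.4704]
Step 25: x=[4.4987] v=[-1.3345]
Step 26: x=[4.3208] v=[-1.1862]
Step 27: x=[4.1668] v=[-1.0269]
Step 28: x=[4.0381] v=[-0.8581]
Step 29: x=[3.9359] v=[-0.6813]
Step 30: x=[3.8612] v=[-0.4982]
Step 31: x=[3.8146] v=[-0.3105]
Step 32: x=[3.7966] v=[-0.1199]
Step 33: x=[3.8074] v=[0.0718]
First v>=0 after going negative at step 33, time=4.9500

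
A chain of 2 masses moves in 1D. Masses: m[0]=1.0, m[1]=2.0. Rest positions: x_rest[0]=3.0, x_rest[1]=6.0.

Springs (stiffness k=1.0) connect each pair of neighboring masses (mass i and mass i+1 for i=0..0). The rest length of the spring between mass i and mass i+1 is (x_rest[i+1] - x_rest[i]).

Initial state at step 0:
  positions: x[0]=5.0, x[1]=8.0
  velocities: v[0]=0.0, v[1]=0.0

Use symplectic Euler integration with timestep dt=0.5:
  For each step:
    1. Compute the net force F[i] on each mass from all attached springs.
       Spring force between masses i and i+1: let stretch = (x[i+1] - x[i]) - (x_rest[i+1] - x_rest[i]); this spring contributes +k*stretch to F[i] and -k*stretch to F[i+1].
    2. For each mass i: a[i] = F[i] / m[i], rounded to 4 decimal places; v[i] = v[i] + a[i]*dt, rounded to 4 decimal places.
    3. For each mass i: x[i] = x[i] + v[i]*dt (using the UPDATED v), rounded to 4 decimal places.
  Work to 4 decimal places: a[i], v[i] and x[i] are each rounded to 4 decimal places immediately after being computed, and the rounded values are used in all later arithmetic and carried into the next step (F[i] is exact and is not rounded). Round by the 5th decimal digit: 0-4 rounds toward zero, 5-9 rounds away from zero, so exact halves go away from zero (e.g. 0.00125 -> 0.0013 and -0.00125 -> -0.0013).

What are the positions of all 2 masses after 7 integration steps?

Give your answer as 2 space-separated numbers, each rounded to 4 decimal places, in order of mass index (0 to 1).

Answer: 5.0000 8.0000

Derivation:
Step 0: x=[5.0000 8.0000] v=[0.0000 0.0000]
Step 1: x=[5.0000 8.0000] v=[0.0000 0.0000]
Step 2: x=[5.0000 8.0000] v=[0.0000 0.0000]
Step 3: x=[5.0000 8.0000] v=[0.0000 0.0000]
Step 4: x=[5.0000 8.0000] v=[0.0000 0.0000]
Step 5: x=[5.0000 8.0000] v=[0.0000 0.0000]
Step 6: x=[5.0000 8.0000] v=[0.0000 0.0000]
Step 7: x=[5.0000 8.0000] v=[0.0000 0.0000]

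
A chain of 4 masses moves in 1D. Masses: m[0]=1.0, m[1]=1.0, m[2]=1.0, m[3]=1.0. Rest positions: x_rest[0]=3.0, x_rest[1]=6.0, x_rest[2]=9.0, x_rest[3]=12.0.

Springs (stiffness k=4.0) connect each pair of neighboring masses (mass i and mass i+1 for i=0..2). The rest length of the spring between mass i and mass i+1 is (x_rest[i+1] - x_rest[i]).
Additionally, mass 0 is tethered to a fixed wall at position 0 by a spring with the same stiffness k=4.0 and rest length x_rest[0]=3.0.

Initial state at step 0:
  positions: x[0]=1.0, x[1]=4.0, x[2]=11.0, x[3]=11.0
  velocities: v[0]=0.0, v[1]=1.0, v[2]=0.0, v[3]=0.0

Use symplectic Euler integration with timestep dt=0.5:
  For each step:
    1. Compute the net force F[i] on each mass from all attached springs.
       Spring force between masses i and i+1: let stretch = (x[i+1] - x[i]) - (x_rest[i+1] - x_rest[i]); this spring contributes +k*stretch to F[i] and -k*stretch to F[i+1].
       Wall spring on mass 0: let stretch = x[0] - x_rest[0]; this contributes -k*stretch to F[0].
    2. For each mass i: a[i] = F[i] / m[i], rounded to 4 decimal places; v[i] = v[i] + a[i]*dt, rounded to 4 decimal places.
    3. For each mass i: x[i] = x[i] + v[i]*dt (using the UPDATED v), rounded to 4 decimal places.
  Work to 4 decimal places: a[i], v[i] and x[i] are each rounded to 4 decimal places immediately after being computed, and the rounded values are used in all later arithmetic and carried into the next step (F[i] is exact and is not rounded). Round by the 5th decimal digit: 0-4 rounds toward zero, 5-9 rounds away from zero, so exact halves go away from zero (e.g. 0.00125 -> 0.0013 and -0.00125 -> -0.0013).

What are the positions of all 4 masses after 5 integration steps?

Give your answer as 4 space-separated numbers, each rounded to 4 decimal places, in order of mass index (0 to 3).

Answer: 6.0000 2.0000 9.5000 14.5000

Derivation:
Step 0: x=[1.0000 4.0000 11.0000 11.0000] v=[0.0000 1.0000 0.0000 0.0000]
Step 1: x=[3.0000 8.5000 4.0000 14.0000] v=[4.0000 9.0000 -14.0000 6.0000]
Step 2: x=[7.5000 3.0000 11.5000 10.0000] v=[9.0000 -11.0000 15.0000 -8.0000]
Step 3: x=[0.0000 10.5000 9.0000 10.5000] v=[-15.0000 15.0000 -5.0000 1.0000]
Step 4: x=[3.0000 6.0000 9.5000 12.5000] v=[6.0000 -9.0000 1.0000 4.0000]
Step 5: x=[6.0000 2.0000 9.5000 14.5000] v=[6.0000 -8.0000 0.0000 4.0000]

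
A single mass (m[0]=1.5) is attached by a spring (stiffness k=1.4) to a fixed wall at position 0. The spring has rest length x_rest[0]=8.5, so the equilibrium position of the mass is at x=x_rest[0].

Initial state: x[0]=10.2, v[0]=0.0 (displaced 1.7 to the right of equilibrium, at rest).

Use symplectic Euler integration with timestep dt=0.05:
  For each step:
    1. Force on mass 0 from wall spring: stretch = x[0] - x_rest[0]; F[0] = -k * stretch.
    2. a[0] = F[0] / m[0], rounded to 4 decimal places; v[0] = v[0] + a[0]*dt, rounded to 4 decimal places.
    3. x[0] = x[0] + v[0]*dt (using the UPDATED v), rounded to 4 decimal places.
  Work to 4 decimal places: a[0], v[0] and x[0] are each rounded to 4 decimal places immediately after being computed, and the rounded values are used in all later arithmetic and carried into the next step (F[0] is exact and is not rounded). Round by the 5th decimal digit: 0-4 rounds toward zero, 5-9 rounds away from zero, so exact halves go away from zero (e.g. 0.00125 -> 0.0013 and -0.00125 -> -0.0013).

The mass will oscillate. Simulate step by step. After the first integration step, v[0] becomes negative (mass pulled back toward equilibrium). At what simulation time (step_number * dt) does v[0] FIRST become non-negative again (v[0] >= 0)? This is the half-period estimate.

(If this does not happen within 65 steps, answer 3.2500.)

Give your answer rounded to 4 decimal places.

Step 0: x=[10.2000] v=[0.0000]
Step 1: x=[10.1960] v=[-0.0793]
Step 2: x=[10.1881] v=[-0.1584]
Step 3: x=[10.1762] v=[-0.2372]
Step 4: x=[10.1604] v=[-0.3154]
Step 5: x=[10.1408] v=[-0.3929]
Step 6: x=[10.1173] v=[-0.4695]
Step 7: x=[10.0901] v=[-0.5450]
Step 8: x=[10.0591] v=[-0.6192]
Step 9: x=[10.0245] v=[-0.6920]
Step 10: x=[9.9863] v=[-0.7631]
Step 11: x=[9.9447] v=[-0.8325]
Step 12: x=[9.8997] v=[-0.8999]
Step 13: x=[9.8514] v=[-0.9652]
Step 14: x=[9.8000] v=[-1.0283]
Step 15: x=[9.7456] v=[-1.0890]
Step 16: x=[9.6882] v=[-1.1471]
Step 17: x=[9.6281] v=[-1.2026]
Step 18: x=[9.5653] v=[-1.2552]
Step 19: x=[9.5001] v=[-1.3049]
Step 20: x=[9.4325] v=[-1.3516]
Step 21: x=[9.3627] v=[-1.3951]
Step 22: x=[9.2909] v=[-1.4354]
Step 23: x=[9.2173] v=[-1.4723]
Step 24: x=[9.1420] v=[-1.5058]
Step 25: x=[9.0652] v=[-1.5358]
Step 26: x=[8.9871] v=[-1.5622]
Step 27: x=[8.9079] v=[-1.5849]
Step 28: x=[8.8277] v=[-1.6039]
Step 29: x=[8.7467] v=[-1.6192]
Step 30: x=[8.6652] v=[-1.6307]
Step 31: x=[8.5833] v=[-1.6384]
Step 32: x=[8.5012] v=[-1.6423]
Step 33: x=[8.4191] v=[-1.6424]
Step 34: x=[8.3372] v=[-1.6386]
Step 35: x=[8.2557] v=[-1.6310]
Step 36: x=[8.1747] v=[-1.6196]
Step 37: x=[8.0945] v=[-1.6044]
Step 38: x=[8.0152] v=[-1.5855]
Step 39: x=[7.9371] v=[-1.5629]
Step 40: x=[7.8603] v=[-1.5366]
Step 41: x=[7.7850] v=[-1.5067]
Step 42: x=[7.7113] v=[-1.4733]
Step 43: x=[7.6395] v=[-1.4365]
Step 44: x=[7.5697] v=[-1.3963]
Step 45: x=[7.5021] v=[-1.3529]
Step 46: x=[7.4368] v=[-1.3063]
Step 47: x=[7.3740] v=[-1.2567]
Step 48: x=[7.3138] v=[-1.2042]
Step 49: x=[7.2564] v=[-1.1488]
Step 50: x=[7.2019] v=[-1.0908]
Step 51: x=[7.1504] v=[-1.0302]
Step 52: x=[7.1020] v=[-0.9672]
Step 53: x=[7.0569] v=[-0.9020]
Step 54: x=[7.0152] v=[-0.8347]
Step 55: x=[6.9769] v=[-0.7654]
Step 56: x=[6.9422] v=[-0.6943]
Step 57: x=[6.9111] v=[-0.6216]
Step 58: x=[6.8837] v=[-0.5475]
Step 59: x=[6.8601] v=[-0.4721]
Step 60: x=[6.8403] v=[-0.3956]
Step 61: x=[6.8244] v=[-0.3181]
Step 62: x=[6.8124] v=[-0.2399]
Step 63: x=[6.8043] v=[-0.1611]
Step 64: x=[6.8002] v=[-0.0820]
Step 65: x=[6.8001] v=[-0.0027]
v[0] did not become non-negative within 65 steps; using fallback time=3.2500

Answer: 3.2500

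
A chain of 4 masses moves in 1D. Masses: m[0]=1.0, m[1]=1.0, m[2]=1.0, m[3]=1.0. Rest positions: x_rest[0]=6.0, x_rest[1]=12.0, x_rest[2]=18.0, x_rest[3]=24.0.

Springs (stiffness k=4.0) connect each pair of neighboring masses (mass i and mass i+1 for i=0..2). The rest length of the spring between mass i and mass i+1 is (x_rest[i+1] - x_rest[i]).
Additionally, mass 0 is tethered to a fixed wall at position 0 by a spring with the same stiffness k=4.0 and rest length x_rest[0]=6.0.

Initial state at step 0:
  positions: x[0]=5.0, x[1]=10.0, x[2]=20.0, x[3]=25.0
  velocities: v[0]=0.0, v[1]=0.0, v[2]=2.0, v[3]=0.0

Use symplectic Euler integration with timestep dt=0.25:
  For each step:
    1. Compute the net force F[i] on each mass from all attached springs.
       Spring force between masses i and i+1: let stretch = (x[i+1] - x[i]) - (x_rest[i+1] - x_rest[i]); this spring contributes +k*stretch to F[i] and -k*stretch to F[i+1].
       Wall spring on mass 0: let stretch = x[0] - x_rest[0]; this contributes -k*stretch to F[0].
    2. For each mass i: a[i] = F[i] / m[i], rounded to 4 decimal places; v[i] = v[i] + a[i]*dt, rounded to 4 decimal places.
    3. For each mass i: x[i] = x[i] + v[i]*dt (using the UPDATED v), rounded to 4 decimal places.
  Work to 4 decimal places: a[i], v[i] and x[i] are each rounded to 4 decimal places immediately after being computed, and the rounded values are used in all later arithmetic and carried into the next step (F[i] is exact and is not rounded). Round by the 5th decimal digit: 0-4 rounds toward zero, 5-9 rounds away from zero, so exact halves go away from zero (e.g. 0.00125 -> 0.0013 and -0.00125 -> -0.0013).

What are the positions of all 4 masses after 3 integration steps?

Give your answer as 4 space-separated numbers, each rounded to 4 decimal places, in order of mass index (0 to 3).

Step 0: x=[5.0000 10.0000 20.0000 25.0000] v=[0.0000 0.0000 2.0000 0.0000]
Step 1: x=[5.0000 11.2500 19.2500 25.2500] v=[0.0000 5.0000 -3.0000 1.0000]
Step 2: x=[5.3125 12.9375 18.0000 25.5000] v=[1.2500 6.7500 -5.0000 1.0000]
Step 3: x=[6.2031 13.9844 17.3594 25.3750] v=[3.5625 4.1875 -2.5625 -0.5000]

Answer: 6.2031 13.9844 17.3594 25.3750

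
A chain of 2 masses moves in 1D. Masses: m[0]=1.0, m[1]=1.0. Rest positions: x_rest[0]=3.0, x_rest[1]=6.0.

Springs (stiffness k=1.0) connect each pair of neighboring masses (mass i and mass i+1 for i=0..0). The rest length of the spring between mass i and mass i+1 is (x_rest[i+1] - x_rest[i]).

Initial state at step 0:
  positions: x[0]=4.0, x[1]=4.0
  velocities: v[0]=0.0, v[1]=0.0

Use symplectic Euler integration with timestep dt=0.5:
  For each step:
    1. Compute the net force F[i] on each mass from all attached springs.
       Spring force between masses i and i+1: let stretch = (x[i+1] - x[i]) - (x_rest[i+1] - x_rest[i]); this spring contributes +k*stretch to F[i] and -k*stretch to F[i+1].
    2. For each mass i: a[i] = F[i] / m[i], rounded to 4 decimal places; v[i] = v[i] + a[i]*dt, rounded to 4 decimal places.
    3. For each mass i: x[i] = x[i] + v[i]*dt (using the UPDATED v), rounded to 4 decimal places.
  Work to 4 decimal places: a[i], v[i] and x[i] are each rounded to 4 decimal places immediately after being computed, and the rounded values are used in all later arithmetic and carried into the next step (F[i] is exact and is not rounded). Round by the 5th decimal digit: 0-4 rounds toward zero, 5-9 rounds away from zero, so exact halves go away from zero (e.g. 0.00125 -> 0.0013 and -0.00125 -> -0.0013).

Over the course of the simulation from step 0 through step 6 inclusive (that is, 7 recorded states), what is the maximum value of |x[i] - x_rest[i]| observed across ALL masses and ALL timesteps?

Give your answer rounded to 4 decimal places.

Answer: 2.0937

Derivation:
Step 0: x=[4.0000 4.0000] v=[0.0000 0.0000]
Step 1: x=[3.2500 4.7500] v=[-1.5000 1.5000]
Step 2: x=[2.1250 5.8750] v=[-2.2500 2.2500]
Step 3: x=[1.1875 6.8125] v=[-1.8750 1.8750]
Step 4: x=[0.9063 7.0938] v=[-0.5625 0.5625]
Step 5: x=[1.4220 6.5782] v=[1.0313 -1.0313]
Step 6: x=[2.4767 5.5235] v=[2.1094 -2.1094]
Max displacement = 2.0937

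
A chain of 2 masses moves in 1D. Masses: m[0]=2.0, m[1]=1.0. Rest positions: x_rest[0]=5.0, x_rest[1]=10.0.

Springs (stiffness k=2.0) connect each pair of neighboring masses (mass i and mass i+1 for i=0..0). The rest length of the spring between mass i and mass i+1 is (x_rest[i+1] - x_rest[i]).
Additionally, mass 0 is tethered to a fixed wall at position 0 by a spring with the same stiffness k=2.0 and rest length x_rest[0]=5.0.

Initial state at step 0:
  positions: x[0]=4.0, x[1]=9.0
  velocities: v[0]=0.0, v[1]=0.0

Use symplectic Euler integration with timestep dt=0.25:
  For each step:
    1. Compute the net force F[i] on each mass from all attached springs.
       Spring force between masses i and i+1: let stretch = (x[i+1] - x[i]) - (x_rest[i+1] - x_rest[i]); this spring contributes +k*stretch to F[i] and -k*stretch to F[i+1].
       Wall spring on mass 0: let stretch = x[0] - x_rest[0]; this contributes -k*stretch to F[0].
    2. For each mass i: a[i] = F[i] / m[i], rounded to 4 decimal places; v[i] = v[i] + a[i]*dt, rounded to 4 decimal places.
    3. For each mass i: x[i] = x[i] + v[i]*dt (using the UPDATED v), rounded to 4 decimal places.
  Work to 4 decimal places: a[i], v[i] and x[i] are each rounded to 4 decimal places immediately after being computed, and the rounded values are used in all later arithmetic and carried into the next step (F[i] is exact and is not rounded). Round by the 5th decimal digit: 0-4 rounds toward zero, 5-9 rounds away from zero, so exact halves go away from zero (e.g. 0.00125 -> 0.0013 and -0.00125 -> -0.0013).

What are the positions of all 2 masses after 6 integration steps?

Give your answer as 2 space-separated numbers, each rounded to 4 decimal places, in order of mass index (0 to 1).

Answer: 4.8758 9.4012

Derivation:
Step 0: x=[4.0000 9.0000] v=[0.0000 0.0000]
Step 1: x=[4.0625 9.0000] v=[0.2500 0.0000]
Step 2: x=[4.1797 9.0078] v=[0.4688 0.0313]
Step 3: x=[4.3374 9.0371] v=[0.6309 0.1173]
Step 4: x=[4.5178 9.1040] v=[0.7215 0.2675]
Step 5: x=[4.7025 9.2226] v=[0.7386 0.4744]
Step 6: x=[4.8758 9.4012] v=[0.6930 0.7144]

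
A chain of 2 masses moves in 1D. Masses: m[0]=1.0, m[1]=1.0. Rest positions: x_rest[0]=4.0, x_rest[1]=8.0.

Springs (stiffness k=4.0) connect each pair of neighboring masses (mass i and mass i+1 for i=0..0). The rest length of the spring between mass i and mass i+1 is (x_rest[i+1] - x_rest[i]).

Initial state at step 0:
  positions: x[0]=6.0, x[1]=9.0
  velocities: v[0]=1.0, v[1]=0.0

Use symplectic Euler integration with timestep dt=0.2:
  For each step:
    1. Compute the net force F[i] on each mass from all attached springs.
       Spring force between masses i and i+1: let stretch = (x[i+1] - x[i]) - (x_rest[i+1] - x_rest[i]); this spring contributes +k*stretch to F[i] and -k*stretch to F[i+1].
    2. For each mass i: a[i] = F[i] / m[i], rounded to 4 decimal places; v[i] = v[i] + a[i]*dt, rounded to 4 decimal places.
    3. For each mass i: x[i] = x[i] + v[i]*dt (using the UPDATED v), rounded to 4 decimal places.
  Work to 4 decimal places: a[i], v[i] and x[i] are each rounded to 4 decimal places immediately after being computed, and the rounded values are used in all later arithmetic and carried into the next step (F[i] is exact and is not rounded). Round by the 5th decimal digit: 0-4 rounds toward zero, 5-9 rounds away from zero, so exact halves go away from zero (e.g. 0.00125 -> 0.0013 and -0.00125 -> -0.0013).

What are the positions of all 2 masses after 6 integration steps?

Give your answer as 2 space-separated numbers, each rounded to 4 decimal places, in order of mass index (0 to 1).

Step 0: x=[6.0000 9.0000] v=[1.0000 0.0000]
Step 1: x=[6.0400 9.1600] v=[0.2000 0.8000]
Step 2: x=[5.9392 9.4608] v=[-0.5040 1.5040]
Step 3: x=[5.7619 9.8381] v=[-0.8867 1.8867]
Step 4: x=[5.5968 10.2032] v=[-0.8257 1.8257]
Step 5: x=[5.5287 10.4713] v=[-0.3406 1.3406]
Step 6: x=[5.6114 10.5886] v=[0.4135 0.5865]

Answer: 5.6114 10.5886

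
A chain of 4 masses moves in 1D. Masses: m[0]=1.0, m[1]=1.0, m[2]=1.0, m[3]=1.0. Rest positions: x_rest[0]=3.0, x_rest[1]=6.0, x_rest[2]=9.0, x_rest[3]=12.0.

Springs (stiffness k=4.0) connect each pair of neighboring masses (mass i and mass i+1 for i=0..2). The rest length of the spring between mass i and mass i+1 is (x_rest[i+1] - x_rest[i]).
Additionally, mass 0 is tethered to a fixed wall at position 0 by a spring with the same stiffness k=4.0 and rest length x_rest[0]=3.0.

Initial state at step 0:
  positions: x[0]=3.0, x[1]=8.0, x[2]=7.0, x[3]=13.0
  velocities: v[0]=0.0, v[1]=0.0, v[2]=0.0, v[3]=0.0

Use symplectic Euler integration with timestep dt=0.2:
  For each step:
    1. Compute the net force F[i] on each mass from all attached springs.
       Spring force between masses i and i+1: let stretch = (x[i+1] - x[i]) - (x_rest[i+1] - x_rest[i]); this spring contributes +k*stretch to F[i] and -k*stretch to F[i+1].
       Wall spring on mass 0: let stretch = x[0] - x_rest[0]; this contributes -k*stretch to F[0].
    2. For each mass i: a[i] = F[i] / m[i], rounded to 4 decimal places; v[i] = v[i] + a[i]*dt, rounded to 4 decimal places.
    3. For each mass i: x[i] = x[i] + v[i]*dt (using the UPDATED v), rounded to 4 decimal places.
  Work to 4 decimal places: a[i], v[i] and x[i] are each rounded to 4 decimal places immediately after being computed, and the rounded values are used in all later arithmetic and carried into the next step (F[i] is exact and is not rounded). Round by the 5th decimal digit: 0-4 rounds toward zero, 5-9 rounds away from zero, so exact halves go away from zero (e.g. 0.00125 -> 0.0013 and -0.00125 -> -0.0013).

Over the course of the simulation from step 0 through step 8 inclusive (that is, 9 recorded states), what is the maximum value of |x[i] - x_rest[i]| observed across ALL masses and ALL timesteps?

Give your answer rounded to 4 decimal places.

Answer: 2.4040

Derivation:
Step 0: x=[3.0000 8.0000 7.0000 13.0000] v=[0.0000 0.0000 0.0000 0.0000]
Step 1: x=[3.3200 7.0400 8.1200 12.5200] v=[1.6000 -4.8000 5.6000 -2.4000]
Step 2: x=[3.7040 5.6576 9.7712 11.8160] v=[1.9200 -6.9120 8.2560 -3.5200]
Step 3: x=[3.8079 4.6208 11.0914 11.2648] v=[0.5197 -5.1840 6.6010 -2.7558]
Step 4: x=[3.4326 4.4892 11.4040 11.1659] v=[-1.8763 -0.6578 1.5632 -0.4945]
Step 5: x=[2.6772 5.2950 10.5722 11.5851] v=[-3.7771 4.0288 -4.1591 2.0960]
Step 6: x=[1.9123 6.5263 9.0581 12.3222] v=[-3.8246 6.1563 -7.5705 3.6857]
Step 7: x=[1.5797 7.4244 7.6612 13.0171] v=[-1.6632 4.4905 -6.9847 3.4744]
Step 8: x=[1.9295 7.4252 7.0833 13.3350] v=[1.7488 0.0042 -2.8894 1.5897]
Max displacement = 2.4040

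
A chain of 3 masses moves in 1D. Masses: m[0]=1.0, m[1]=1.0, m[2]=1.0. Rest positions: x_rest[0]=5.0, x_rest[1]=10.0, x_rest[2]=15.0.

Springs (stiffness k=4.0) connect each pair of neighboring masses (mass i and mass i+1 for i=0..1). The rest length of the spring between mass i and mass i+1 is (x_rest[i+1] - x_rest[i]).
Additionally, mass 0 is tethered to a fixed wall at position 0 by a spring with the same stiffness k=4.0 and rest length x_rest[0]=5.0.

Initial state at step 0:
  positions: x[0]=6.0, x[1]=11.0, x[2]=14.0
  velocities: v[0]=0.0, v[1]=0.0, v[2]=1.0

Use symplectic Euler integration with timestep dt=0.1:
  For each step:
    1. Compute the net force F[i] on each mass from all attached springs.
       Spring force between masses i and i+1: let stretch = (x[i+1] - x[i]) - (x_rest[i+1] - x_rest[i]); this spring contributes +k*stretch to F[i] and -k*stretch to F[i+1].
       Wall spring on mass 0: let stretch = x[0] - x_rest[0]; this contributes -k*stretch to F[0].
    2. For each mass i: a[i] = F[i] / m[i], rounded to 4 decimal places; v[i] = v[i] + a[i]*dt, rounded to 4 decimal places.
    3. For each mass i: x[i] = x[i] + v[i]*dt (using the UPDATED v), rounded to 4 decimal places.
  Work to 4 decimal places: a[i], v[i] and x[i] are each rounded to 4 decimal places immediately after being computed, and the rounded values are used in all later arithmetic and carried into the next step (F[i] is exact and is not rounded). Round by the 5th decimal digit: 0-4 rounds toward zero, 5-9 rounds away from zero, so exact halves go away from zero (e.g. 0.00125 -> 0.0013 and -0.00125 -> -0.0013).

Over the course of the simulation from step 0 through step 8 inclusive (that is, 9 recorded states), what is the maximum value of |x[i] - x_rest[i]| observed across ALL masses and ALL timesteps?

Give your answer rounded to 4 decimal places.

Answer: 1.3096

Derivation:
Step 0: x=[6.0000 11.0000 14.0000] v=[0.0000 0.0000 1.0000]
Step 1: x=[5.9600 10.9200 14.1800] v=[-0.4000 -0.8000 1.8000]
Step 2: x=[5.8800 10.7720 14.4296] v=[-0.8000 -1.4800 2.4960]
Step 3: x=[5.7605 10.5746 14.7329] v=[-1.1952 -1.9738 3.0330]
Step 4: x=[5.6031 10.3510 15.0699] v=[-1.5738 -2.2361 3.3697]
Step 5: x=[5.4115 10.1262 15.4181] v=[-1.9159 -2.2477 3.4821]
Step 6: x=[5.1920 9.9245 15.7546] v=[-2.1946 -2.0168 3.3653]
Step 7: x=[4.9542 9.7667 16.0579] v=[-2.3784 -1.5778 3.0333]
Step 8: x=[4.7107 9.6681 16.3096] v=[-2.4351 -0.9863 2.5168]
Max displacement = 1.3096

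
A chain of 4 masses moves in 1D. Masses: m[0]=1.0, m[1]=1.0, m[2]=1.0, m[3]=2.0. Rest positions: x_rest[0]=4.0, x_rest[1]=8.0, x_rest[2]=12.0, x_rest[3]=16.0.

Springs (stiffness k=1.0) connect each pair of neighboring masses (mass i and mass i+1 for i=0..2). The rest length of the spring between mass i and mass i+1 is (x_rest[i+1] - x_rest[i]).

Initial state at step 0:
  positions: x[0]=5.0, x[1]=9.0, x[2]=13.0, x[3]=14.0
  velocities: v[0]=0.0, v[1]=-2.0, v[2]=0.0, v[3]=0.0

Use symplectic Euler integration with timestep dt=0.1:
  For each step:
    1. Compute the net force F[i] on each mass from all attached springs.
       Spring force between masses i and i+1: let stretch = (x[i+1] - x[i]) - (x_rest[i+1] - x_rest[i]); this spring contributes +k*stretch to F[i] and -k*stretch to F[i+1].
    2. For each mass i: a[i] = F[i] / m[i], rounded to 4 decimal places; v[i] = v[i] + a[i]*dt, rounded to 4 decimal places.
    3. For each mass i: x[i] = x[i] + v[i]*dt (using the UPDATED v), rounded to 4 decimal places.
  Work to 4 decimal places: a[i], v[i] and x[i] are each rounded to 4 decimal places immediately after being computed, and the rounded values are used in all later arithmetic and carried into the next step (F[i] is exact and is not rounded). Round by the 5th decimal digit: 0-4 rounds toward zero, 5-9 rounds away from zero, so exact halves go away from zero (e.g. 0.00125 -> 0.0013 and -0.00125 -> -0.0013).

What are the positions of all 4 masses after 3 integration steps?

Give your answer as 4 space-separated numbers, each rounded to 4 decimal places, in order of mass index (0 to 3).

Answer: 4.9921 8.4144 12.8159 14.0889

Derivation:
Step 0: x=[5.0000 9.0000 13.0000 14.0000] v=[0.0000 -2.0000 0.0000 0.0000]
Step 1: x=[5.0000 8.8000 12.9700 14.0150] v=[0.0000 -2.0000 -0.3000 0.1500]
Step 2: x=[4.9980 8.6037 12.9088 14.0448] v=[-0.0200 -1.9630 -0.6125 0.2978]
Step 3: x=[4.9921 8.4144 12.8159 14.0889] v=[-0.0594 -1.8931 -0.9294 0.4410]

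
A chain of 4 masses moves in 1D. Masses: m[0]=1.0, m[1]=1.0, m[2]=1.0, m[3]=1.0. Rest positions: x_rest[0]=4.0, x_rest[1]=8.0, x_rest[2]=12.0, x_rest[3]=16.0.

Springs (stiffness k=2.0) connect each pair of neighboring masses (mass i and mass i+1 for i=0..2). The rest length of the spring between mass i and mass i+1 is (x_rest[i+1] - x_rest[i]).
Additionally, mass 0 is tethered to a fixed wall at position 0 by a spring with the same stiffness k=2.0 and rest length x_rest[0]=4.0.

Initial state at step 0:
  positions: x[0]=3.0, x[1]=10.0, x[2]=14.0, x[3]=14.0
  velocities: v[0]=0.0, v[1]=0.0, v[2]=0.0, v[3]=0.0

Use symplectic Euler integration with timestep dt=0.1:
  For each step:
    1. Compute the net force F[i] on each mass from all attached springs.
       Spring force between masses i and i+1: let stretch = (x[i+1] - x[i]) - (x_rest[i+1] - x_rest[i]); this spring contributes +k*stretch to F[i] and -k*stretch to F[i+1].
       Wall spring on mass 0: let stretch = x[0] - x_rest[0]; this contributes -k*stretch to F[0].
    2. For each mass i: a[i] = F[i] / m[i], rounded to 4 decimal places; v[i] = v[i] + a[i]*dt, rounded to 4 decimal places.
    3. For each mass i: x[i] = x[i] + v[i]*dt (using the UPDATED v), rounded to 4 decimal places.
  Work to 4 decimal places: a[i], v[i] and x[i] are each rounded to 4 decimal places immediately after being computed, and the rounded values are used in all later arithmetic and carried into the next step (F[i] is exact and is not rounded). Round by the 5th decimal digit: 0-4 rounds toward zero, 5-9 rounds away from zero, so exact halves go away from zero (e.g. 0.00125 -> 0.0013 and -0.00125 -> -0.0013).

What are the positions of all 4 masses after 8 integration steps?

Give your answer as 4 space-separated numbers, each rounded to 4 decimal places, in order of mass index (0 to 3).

Step 0: x=[3.0000 10.0000 14.0000 14.0000] v=[0.0000 0.0000 0.0000 0.0000]
Step 1: x=[3.0800 9.9400 13.9200 14.0800] v=[0.8000 -0.6000 -0.8000 0.8000]
Step 2: x=[3.2356 9.8224 13.7636 14.2368] v=[1.5560 -1.1760 -1.5640 1.5680]
Step 3: x=[3.4582 9.6519 13.5378 14.4641] v=[2.2262 -1.7051 -2.2576 2.2734]
Step 4: x=[3.7355 9.4352 13.2529 14.7529] v=[2.7733 -2.1667 -2.8495 2.8881]
Step 5: x=[4.0521 9.1809 12.9216 15.0917] v=[3.1661 -2.5431 -3.3130 3.3881]
Step 6: x=[4.3902 8.8988 12.5589 15.4671] v=[3.3814 -2.8207 -3.6271 3.7541]
Step 7: x=[4.7307 8.5998 12.1812 15.8644] v=[3.4051 -2.9904 -3.7775 3.9725]
Step 8: x=[5.0540 8.2950 11.8055 16.2680] v=[3.2328 -3.0479 -3.7571 4.0359]

Answer: 5.0540 8.2950 11.8055 16.2680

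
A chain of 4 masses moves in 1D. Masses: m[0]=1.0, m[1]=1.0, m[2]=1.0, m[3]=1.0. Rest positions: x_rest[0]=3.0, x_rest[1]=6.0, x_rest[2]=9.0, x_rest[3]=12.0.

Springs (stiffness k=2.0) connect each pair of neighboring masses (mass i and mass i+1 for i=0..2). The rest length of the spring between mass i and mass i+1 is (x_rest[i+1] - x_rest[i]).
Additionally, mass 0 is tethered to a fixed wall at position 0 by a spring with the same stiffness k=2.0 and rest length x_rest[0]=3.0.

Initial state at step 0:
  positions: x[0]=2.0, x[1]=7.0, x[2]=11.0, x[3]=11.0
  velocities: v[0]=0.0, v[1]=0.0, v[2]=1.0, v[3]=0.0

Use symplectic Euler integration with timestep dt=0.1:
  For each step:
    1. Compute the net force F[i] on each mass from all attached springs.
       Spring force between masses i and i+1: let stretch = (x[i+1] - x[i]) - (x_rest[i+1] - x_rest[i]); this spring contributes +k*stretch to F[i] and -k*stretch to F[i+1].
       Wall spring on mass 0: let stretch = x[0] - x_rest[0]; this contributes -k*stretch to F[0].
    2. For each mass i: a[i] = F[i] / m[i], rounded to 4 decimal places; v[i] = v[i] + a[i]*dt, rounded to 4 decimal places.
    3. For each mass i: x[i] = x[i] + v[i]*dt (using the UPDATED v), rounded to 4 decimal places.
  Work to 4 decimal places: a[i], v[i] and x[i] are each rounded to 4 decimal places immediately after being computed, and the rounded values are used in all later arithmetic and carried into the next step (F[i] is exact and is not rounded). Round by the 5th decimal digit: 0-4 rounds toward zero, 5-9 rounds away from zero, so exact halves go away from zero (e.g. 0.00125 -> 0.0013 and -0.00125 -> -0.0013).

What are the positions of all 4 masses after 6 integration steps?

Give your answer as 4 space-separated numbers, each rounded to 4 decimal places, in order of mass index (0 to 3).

Answer: 3.0760 6.6701 10.0559 12.1387

Derivation:
Step 0: x=[2.0000 7.0000 11.0000 11.0000] v=[0.0000 0.0000 1.0000 0.0000]
Step 1: x=[2.0600 6.9800 11.0200 11.0600] v=[0.6000 -0.2000 0.2000 0.6000]
Step 2: x=[2.1772 6.9424 10.9600 11.1792] v=[1.1720 -0.3760 -0.6000 1.1920]
Step 3: x=[2.3462 6.8899 10.8240 11.3540] v=[1.6896 -0.5255 -1.3597 1.7482]
Step 4: x=[2.5591 6.8252 10.6200 11.5782] v=[2.1291 -0.6474 -2.0405 2.2422]
Step 5: x=[2.8062 6.7510 10.3592 11.8433] v=[2.4705 -0.7417 -2.6078 2.6506]
Step 6: x=[3.0760 6.6701 10.0559 12.1387] v=[2.6982 -0.8090 -3.0326 2.9538]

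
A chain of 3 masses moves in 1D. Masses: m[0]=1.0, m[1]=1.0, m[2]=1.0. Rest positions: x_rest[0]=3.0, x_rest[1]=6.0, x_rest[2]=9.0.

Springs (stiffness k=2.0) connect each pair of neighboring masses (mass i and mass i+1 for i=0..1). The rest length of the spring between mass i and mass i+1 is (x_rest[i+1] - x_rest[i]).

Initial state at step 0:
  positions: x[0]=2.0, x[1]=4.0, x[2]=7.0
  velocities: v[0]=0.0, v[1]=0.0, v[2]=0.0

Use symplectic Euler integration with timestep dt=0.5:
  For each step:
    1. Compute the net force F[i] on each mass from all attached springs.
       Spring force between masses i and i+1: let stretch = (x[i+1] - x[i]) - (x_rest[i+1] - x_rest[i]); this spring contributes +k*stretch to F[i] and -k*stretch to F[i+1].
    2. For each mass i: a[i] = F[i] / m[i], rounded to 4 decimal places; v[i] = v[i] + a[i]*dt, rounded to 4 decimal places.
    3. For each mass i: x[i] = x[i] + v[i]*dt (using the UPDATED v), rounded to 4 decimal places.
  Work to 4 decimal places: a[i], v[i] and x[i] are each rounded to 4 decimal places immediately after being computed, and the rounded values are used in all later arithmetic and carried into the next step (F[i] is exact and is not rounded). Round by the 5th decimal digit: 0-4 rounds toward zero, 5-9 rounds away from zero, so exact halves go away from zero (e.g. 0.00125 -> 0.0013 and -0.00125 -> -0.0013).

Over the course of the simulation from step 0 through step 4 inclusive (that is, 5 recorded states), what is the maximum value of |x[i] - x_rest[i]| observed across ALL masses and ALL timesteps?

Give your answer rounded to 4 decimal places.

Answer: 2.1250

Derivation:
Step 0: x=[2.0000 4.0000 7.0000] v=[0.0000 0.0000 0.0000]
Step 1: x=[1.5000 4.5000 7.0000] v=[-1.0000 1.0000 0.0000]
Step 2: x=[1.0000 4.7500 7.2500] v=[-1.0000 0.5000 0.5000]
Step 3: x=[0.8750 4.3750 7.7500] v=[-0.2500 -0.7500 1.0000]
Step 4: x=[1.0000 3.9375 8.0625] v=[0.2500 -0.8750 0.6250]
Max displacement = 2.1250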